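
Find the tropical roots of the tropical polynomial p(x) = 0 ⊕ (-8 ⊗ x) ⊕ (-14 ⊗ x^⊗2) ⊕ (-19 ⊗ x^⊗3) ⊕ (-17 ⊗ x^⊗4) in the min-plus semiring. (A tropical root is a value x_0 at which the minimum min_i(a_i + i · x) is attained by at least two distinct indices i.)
Roots: {-2, 5, 6, 8}

Each tropical root is a break point of the lower envelope of the lines y = a_i + i · x (there are 5 lines, with slopes 0, 1, ..., 4). Only the lines that attain the minimum somewhere contribute to roots; other lines are dominated. Here the surviving (envelope) indices are i = 4, i = 3, i = 2, i = 1, i = 0.
Intersections between consecutive envelope lines give the roots: for adjacent envelope indices i < j the intersection is x = (a_i − a_j) / (j − i). Reading off the sorted break points: {-2, 5, 6, 8}.
Verification: at each break x_0, at least two indices attain the minimum of min_i(a_i + i · x_0).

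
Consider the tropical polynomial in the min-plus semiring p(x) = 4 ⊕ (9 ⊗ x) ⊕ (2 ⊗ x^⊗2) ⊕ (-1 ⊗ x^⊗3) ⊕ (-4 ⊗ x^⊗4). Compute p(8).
p(8) = 4

A tropical monomial a ⊗ x^⊗i evaluates to a + i · x. Evaluating each term at x = 8:
  Term 0 contributes 4 + 0 · 8 = 4
  Term 1 contributes 9 + 1 · 8 = 17
  Term 2 contributes 2 + 2 · 8 = 18
  Term 3 contributes -1 + 3 · 8 = 23
  Term 4 contributes -4 + 4 · 8 = 28
p(8) = ⊕ of these = min[4, 17, 18, 23, 28] = 4.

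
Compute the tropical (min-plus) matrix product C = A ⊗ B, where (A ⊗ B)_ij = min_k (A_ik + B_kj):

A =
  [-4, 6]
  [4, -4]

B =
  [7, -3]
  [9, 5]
A ⊗ B =
  [3, -7]
  [5, 1]

Apply the min-plus product entry-by-entry:
  C[0][0] = min over k of (A[0][0] + B[0][0] = -4 + 7 = 3, A[0][1] + B[1][0] = 6 + 9 = 15) = 3 (attained at k = 0)
  C[0][1] = min over k of (A[0][0] + B[0][1] = -4 + -3 = -7, A[0][1] + B[1][1] = 6 + 5 = 11) = -7 (attained at k = 0)
  C[1][0] = min over k of (A[1][0] + B[0][0] = 4 + 7 = 11, A[1][1] + B[1][0] = -4 + 9 = 5) = 5 (attained at k = 1)
  C[1][1] = min over k of (A[1][0] + B[0][1] = 4 + -3 = 1, A[1][1] + B[1][1] = -4 + 5 = 1) = 1 (attained at k = 0)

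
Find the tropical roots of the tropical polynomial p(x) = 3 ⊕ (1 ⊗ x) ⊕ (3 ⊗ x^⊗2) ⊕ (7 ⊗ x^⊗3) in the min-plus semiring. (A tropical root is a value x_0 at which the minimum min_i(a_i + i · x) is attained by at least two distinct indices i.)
Roots: {-4, -2, 2}

Each tropical root is a break point of the lower envelope of the lines y = a_i + i · x (there are 4 lines, with slopes 0, 1, ..., 3). Only the lines that attain the minimum somewhere contribute to roots; other lines are dominated. Here the surviving (envelope) indices are i = 3, i = 2, i = 1, i = 0.
Intersections between consecutive envelope lines give the roots: for adjacent envelope indices i < j the intersection is x = (a_i − a_j) / (j − i). Reading off the sorted break points: {-4, -2, 2}.
Verification: at each break x_0, at least two indices attain the minimum of min_i(a_i + i · x_0).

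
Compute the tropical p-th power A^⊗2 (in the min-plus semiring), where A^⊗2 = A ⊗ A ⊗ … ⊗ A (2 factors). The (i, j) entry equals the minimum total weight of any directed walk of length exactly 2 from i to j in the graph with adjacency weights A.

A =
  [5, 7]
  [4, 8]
A^⊗2 =
  [10, 12]
  [9, 11]

Each entry (A^⊗2)_ij equals the minimum over all length-2 walks i = v_0 → v_1 → … → v_2 = j of Σ_t A[v_t][v_{t+1}]. For example, for (i, j) = (0, 1) we minimise over 2 possible intermediate vertex sequences; the minimum is 12, attained along the walk 0 → 0 → 1.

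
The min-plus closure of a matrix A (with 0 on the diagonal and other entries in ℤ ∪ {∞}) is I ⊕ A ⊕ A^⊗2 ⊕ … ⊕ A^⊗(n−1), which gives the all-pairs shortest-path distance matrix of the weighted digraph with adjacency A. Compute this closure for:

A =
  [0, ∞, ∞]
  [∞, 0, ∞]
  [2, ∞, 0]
Closure =
  [0, ∞, ∞]
  [∞, 0, ∞]
  [2, ∞, 0]

This is the Floyd-Warshall all-pairs shortest-path computation. For each intermediate vertex k = 0, 1, …, 2, update dist[i][j] ← min(dist[i][j], dist[i][k] + dist[k][j]). The final matrix gives, for each (i, j), the minimum total weight of any directed path from i to j (possibly empty when i = j).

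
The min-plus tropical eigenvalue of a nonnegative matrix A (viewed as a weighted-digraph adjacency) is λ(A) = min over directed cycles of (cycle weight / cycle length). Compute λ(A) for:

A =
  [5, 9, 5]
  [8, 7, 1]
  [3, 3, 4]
λ(A) = 2

Enumerate directed cycles and compute their means (weight / length). Sample:
  cycle 0 → 0: weight = 5, length = 1, mean = 5/1 ≈ 5.000
  cycle 1 → 1: weight = 7, length = 1, mean = 7/1 ≈ 7.000
  cycle 2 → 2: weight = 4, length = 1, mean = 4/1 ≈ 4.000
  cycle 0 → 1 → 0: weight = 17, length = 2, mean = 17/2 ≈ 8.500
  cycle 0 → 2 → 0: weight = 8, length = 2, mean = 8/2 ≈ 4.000
  cycle 1 → 0 → 1: weight = 17, length = 2, mean = 17/2 ≈ 8.500
Minimum mean = 2.000, attained e.g. along the cycle 1 → 2 → 1 with weight 4 and length 2. So λ(A) = 4/2 = 2.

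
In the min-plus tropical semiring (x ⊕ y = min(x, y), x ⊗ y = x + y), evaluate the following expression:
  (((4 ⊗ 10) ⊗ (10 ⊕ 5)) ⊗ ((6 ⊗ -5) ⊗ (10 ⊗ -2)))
(((4 ⊗ 10) ⊗ (10 ⊕ 5)) ⊗ ((6 ⊗ -5) ⊗ (10 ⊗ -2))) = 28

Expand innermost to outermost. Recall ⊕ takes the minimum of its arguments and ⊗ takes their sum. Working out the expression (((4 ⊗ 10) ⊗ (10 ⊕ 5)) ⊗ ((6 ⊗ -5) ⊗ (10 ⊗ -2))) gives 28.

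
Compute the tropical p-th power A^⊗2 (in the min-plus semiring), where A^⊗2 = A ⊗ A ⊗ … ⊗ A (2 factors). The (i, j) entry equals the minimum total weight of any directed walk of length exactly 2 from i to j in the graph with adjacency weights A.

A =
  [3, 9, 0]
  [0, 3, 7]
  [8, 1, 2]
A^⊗2 =
  [6, 1, 2]
  [3, 6, 0]
  [1, 3, 4]

Each entry (A^⊗2)_ij equals the minimum over all length-2 walks i = v_0 → v_1 → … → v_2 = j of Σ_t A[v_t][v_{t+1}]. For example, for (i, j) = (0, 2) we minimise over 3 possible intermediate vertex sequences; the minimum is 2, attained along the walk 0 → 2 → 2.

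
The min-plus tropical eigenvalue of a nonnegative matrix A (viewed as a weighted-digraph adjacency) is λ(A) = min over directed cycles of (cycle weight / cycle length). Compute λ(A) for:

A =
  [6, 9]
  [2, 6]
λ(A) = 11/2

Enumerate directed cycles and compute their means (weight / length). Sample:
  cycle 0 → 0: weight = 6, length = 1, mean = 6/1 ≈ 6.000
  cycle 1 → 1: weight = 6, length = 1, mean = 6/1 ≈ 6.000
  cycle 0 → 1 → 0: weight = 11, length = 2, mean = 11/2 ≈ 5.500
  cycle 1 → 0 → 1: weight = 11, length = 2, mean = 11/2 ≈ 5.500
Minimum mean = 5.500, attained e.g. along the cycle 0 → 1 → 0 with weight 11 and length 2. So λ(A) = 11/2 = 11/2.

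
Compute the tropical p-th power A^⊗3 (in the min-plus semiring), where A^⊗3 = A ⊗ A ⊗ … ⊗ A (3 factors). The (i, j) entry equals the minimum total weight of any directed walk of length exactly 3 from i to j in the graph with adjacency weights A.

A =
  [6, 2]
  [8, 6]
A^⊗3 =
  [16, 12]
  [18, 16]

Each entry (A^⊗3)_ij equals the minimum over all length-3 walks i = v_0 → v_1 → … → v_3 = j of Σ_t A[v_t][v_{t+1}]. For example, for (i, j) = (0, 1) we minimise over 4 possible intermediate vertex sequences; the minimum is 12, attained along the walk 0 → 1 → 0 → 1.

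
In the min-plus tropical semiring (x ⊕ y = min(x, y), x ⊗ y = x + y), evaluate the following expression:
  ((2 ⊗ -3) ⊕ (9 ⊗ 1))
((2 ⊗ -3) ⊕ (9 ⊗ 1)) = -1

Expand innermost to outermost. Recall ⊕ takes the minimum of its arguments and ⊗ takes their sum. Working out the expression ((2 ⊗ -3) ⊕ (9 ⊗ 1)) gives -1.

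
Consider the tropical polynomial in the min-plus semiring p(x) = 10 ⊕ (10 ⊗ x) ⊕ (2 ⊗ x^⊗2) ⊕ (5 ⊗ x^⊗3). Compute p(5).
p(5) = 10

A tropical monomial a ⊗ x^⊗i evaluates to a + i · x. Evaluating each term at x = 5:
  Term 0 contributes 10 + 0 · 5 = 10
  Term 1 contributes 10 + 1 · 5 = 15
  Term 2 contributes 2 + 2 · 5 = 12
  Term 3 contributes 5 + 3 · 5 = 20
p(5) = ⊕ of these = min[10, 15, 12, 20] = 10.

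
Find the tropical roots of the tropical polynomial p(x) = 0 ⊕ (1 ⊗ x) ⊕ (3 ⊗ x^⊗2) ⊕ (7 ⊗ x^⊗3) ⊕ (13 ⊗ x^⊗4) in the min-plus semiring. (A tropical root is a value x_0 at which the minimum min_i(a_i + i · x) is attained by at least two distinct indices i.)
Roots: {-6, -4, -2, -1}

Each tropical root is a break point of the lower envelope of the lines y = a_i + i · x (there are 5 lines, with slopes 0, 1, ..., 4). Only the lines that attain the minimum somewhere contribute to roots; other lines are dominated. Here the surviving (envelope) indices are i = 4, i = 3, i = 2, i = 1, i = 0.
Intersections between consecutive envelope lines give the roots: for adjacent envelope indices i < j the intersection is x = (a_i − a_j) / (j − i). Reading off the sorted break points: {-6, -4, -2, -1}.
Verification: at each break x_0, at least two indices attain the minimum of min_i(a_i + i · x_0).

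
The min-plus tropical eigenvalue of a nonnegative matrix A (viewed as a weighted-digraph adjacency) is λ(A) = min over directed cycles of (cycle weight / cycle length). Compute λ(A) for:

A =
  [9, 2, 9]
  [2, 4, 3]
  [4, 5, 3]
λ(A) = 2

Enumerate directed cycles and compute their means (weight / length). Sample:
  cycle 0 → 0: weight = 9, length = 1, mean = 9/1 ≈ 9.000
  cycle 1 → 1: weight = 4, length = 1, mean = 4/1 ≈ 4.000
  cycle 2 → 2: weight = 3, length = 1, mean = 3/1 ≈ 3.000
  cycle 0 → 1 → 0: weight = 4, length = 2, mean = 4/2 ≈ 2.000
  cycle 0 → 2 → 0: weight = 13, length = 2, mean = 13/2 ≈ 6.500
  cycle 1 → 0 → 1: weight = 4, length = 2, mean = 4/2 ≈ 2.000
Minimum mean = 2.000, attained e.g. along the cycle 0 → 1 → 0 with weight 4 and length 2. So λ(A) = 4/2 = 2.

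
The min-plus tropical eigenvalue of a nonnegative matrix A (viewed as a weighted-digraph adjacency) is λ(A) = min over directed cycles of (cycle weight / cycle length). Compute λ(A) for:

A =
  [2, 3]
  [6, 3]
λ(A) = 2

Enumerate directed cycles and compute their means (weight / length). Sample:
  cycle 0 → 0: weight = 2, length = 1, mean = 2/1 ≈ 2.000
  cycle 1 → 1: weight = 3, length = 1, mean = 3/1 ≈ 3.000
  cycle 0 → 1 → 0: weight = 9, length = 2, mean = 9/2 ≈ 4.500
  cycle 1 → 0 → 1: weight = 9, length = 2, mean = 9/2 ≈ 4.500
Minimum mean = 2.000, attained e.g. along the cycle 0 → 0 with weight 2 and length 1. So λ(A) = 2/1 = 2.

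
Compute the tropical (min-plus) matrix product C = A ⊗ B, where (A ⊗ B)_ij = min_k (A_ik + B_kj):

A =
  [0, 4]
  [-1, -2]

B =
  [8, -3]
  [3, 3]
A ⊗ B =
  [7, -3]
  [1, -4]

Apply the min-plus product entry-by-entry:
  C[0][0] = min over k of (A[0][0] + B[0][0] = 0 + 8 = 8, A[0][1] + B[1][0] = 4 + 3 = 7) = 7 (attained at k = 1)
  C[0][1] = min over k of (A[0][0] + B[0][1] = 0 + -3 = -3, A[0][1] + B[1][1] = 4 + 3 = 7) = -3 (attained at k = 0)
  C[1][0] = min over k of (A[1][0] + B[0][0] = -1 + 8 = 7, A[1][1] + B[1][0] = -2 + 3 = 1) = 1 (attained at k = 1)
  C[1][1] = min over k of (A[1][0] + B[0][1] = -1 + -3 = -4, A[1][1] + B[1][1] = -2 + 3 = 1) = -4 (attained at k = 0)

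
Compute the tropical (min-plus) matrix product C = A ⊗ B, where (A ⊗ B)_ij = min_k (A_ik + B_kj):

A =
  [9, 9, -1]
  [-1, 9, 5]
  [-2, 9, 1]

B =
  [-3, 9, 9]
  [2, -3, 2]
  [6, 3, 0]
A ⊗ B =
  [5, 2, -1]
  [-4, 6, 5]
  [-5, 4, 1]

Apply the min-plus product entry-by-entry:
  C[0][0] = min over k of (A[0][0] + B[0][0] = 9 + -3 = 6, A[0][1] + B[1][0] = 9 + 2 = 11, A[0][2] + B[2][0] = -1 + 6 = 5) = 5 (attained at k = 2)
  C[0][1] = min over k of (A[0][0] + B[0][1] = 9 + 9 = 18, A[0][1] + B[1][1] = 9 + -3 = 6, A[0][2] + B[2][1] = -1 + 3 = 2) = 2 (attained at k = 2)
  C[0][2] = min over k of (A[0][0] + B[0][2] = 9 + 9 = 18, A[0][1] + B[1][2] = 9 + 2 = 11, A[0][2] + B[2][2] = -1 + 0 = -1) = -1 (attained at k = 2)
  C[1][0] = min over k of (A[1][0] + B[0][0] = -1 + -3 = -4, A[1][1] + B[1][0] = 9 + 2 = 11, A[1][2] + B[2][0] = 5 + 6 = 11) = -4 (attained at k = 0)
  C[1][1] = min over k of (A[1][0] + B[0][1] = -1 + 9 = 8, A[1][1] + B[1][1] = 9 + -3 = 6, A[1][2] + B[2][1] = 5 + 3 = 8) = 6 (attained at k = 1)
  C[1][2] = min over k of (A[1][0] + B[0][2] = -1 + 9 = 8, A[1][1] + B[1][2] = 9 + 2 = 11, A[1][2] + B[2][2] = 5 + 0 = 5) = 5 (attained at k = 2)
  C[2][0] = min over k of (A[2][0] + B[0][0] = -2 + -3 = -5, A[2][1] + B[1][0] = 9 + 2 = 11, A[2][2] + B[2][0] = 1 + 6 = 7) = -5 (attained at k = 0)
  C[2][1] = min over k of (A[2][0] + B[0][1] = -2 + 9 = 7, A[2][1] + B[1][1] = 9 + -3 = 6, A[2][2] + B[2][1] = 1 + 3 = 4) = 4 (attained at k = 2)
  C[2][2] = min over k of (A[2][0] + B[0][2] = -2 + 9 = 7, A[2][1] + B[1][2] = 9 + 2 = 11, A[2][2] + B[2][2] = 1 + 0 = 1) = 1 (attained at k = 2)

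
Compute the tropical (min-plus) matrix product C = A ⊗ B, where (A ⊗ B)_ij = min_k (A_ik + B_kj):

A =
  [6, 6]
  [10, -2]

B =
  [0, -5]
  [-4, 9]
A ⊗ B =
  [2, 1]
  [-6, 5]

Apply the min-plus product entry-by-entry:
  C[0][0] = min over k of (A[0][0] + B[0][0] = 6 + 0 = 6, A[0][1] + B[1][0] = 6 + -4 = 2) = 2 (attained at k = 1)
  C[0][1] = min over k of (A[0][0] + B[0][1] = 6 + -5 = 1, A[0][1] + B[1][1] = 6 + 9 = 15) = 1 (attained at k = 0)
  C[1][0] = min over k of (A[1][0] + B[0][0] = 10 + 0 = 10, A[1][1] + B[1][0] = -2 + -4 = -6) = -6 (attained at k = 1)
  C[1][1] = min over k of (A[1][0] + B[0][1] = 10 + -5 = 5, A[1][1] + B[1][1] = -2 + 9 = 7) = 5 (attained at k = 0)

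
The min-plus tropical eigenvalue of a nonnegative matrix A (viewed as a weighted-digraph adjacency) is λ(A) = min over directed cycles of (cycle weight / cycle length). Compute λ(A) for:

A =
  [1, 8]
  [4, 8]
λ(A) = 1

Enumerate directed cycles and compute their means (weight / length). Sample:
  cycle 0 → 0: weight = 1, length = 1, mean = 1/1 ≈ 1.000
  cycle 1 → 1: weight = 8, length = 1, mean = 8/1 ≈ 8.000
  cycle 0 → 1 → 0: weight = 12, length = 2, mean = 12/2 ≈ 6.000
  cycle 1 → 0 → 1: weight = 12, length = 2, mean = 12/2 ≈ 6.000
Minimum mean = 1.000, attained e.g. along the cycle 0 → 0 with weight 1 and length 1. So λ(A) = 1/1 = 1.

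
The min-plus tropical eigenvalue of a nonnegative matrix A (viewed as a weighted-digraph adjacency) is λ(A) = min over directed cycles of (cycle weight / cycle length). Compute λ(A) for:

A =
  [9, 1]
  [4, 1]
λ(A) = 1

Enumerate directed cycles and compute their means (weight / length). Sample:
  cycle 0 → 0: weight = 9, length = 1, mean = 9/1 ≈ 9.000
  cycle 1 → 1: weight = 1, length = 1, mean = 1/1 ≈ 1.000
  cycle 0 → 1 → 0: weight = 5, length = 2, mean = 5/2 ≈ 2.500
  cycle 1 → 0 → 1: weight = 5, length = 2, mean = 5/2 ≈ 2.500
Minimum mean = 1.000, attained e.g. along the cycle 1 → 1 with weight 1 and length 1. So λ(A) = 1/1 = 1.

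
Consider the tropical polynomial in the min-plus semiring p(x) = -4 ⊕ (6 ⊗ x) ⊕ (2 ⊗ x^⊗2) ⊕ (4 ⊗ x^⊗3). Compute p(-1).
p(-1) = -4

A tropical monomial a ⊗ x^⊗i evaluates to a + i · x. Evaluating each term at x = -1:
  Term 0 contributes -4 + 0 · -1 = -4
  Term 1 contributes 6 + 1 · -1 = 5
  Term 2 contributes 2 + 2 · -1 = 0
  Term 3 contributes 4 + 3 · -1 = 1
p(-1) = ⊕ of these = min[-4, 5, 0, 1] = -4.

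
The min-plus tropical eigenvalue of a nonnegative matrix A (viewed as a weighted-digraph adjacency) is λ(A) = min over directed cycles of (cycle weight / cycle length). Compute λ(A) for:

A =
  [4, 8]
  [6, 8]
λ(A) = 4

Enumerate directed cycles and compute their means (weight / length). Sample:
  cycle 0 → 0: weight = 4, length = 1, mean = 4/1 ≈ 4.000
  cycle 1 → 1: weight = 8, length = 1, mean = 8/1 ≈ 8.000
  cycle 0 → 1 → 0: weight = 14, length = 2, mean = 14/2 ≈ 7.000
  cycle 1 → 0 → 1: weight = 14, length = 2, mean = 14/2 ≈ 7.000
Minimum mean = 4.000, attained e.g. along the cycle 0 → 0 with weight 4 and length 1. So λ(A) = 4/1 = 4.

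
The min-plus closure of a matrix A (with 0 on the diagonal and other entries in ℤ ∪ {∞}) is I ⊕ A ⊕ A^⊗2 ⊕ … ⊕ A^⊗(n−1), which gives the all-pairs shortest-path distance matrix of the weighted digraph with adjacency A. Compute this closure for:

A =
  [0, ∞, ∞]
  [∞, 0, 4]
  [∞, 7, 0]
Closure =
  [0, ∞, ∞]
  [∞, 0, 4]
  [∞, 7, 0]

This is the Floyd-Warshall all-pairs shortest-path computation. For each intermediate vertex k = 0, 1, …, 2, update dist[i][j] ← min(dist[i][j], dist[i][k] + dist[k][j]). The final matrix gives, for each (i, j), the minimum total weight of any directed path from i to j (possibly empty when i = j).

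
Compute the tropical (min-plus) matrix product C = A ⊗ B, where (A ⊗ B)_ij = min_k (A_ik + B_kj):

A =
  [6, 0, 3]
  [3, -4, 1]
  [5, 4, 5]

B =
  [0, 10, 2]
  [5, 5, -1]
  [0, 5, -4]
A ⊗ B =
  [3, 5, -1]
  [1, 1, -5]
  [5, 9, 1]

Apply the min-plus product entry-by-entry:
  C[0][0] = min over k of (A[0][0] + B[0][0] = 6 + 0 = 6, A[0][1] + B[1][0] = 0 + 5 = 5, A[0][2] + B[2][0] = 3 + 0 = 3) = 3 (attained at k = 2)
  C[0][1] = min over k of (A[0][0] + B[0][1] = 6 + 10 = 16, A[0][1] + B[1][1] = 0 + 5 = 5, A[0][2] + B[2][1] = 3 + 5 = 8) = 5 (attained at k = 1)
  C[0][2] = min over k of (A[0][0] + B[0][2] = 6 + 2 = 8, A[0][1] + B[1][2] = 0 + -1 = -1, A[0][2] + B[2][2] = 3 + -4 = -1) = -1 (attained at k = 1)
  C[1][0] = min over k of (A[1][0] + B[0][0] = 3 + 0 = 3, A[1][1] + B[1][0] = -4 + 5 = 1, A[1][2] + B[2][0] = 1 + 0 = 1) = 1 (attained at k = 1)
  C[1][1] = min over k of (A[1][0] + B[0][1] = 3 + 10 = 13, A[1][1] + B[1][1] = -4 + 5 = 1, A[1][2] + B[2][1] = 1 + 5 = 6) = 1 (attained at k = 1)
  C[1][2] = min over k of (A[1][0] + B[0][2] = 3 + 2 = 5, A[1][1] + B[1][2] = -4 + -1 = -5, A[1][2] + B[2][2] = 1 + -4 = -3) = -5 (attained at k = 1)
  C[2][0] = min over k of (A[2][0] + B[0][0] = 5 + 0 = 5, A[2][1] + B[1][0] = 4 + 5 = 9, A[2][2] + B[2][0] = 5 + 0 = 5) = 5 (attained at k = 0)
  C[2][1] = min over k of (A[2][0] + B[0][1] = 5 + 10 = 15, A[2][1] + B[1][1] = 4 + 5 = 9, A[2][2] + B[2][1] = 5 + 5 = 10) = 9 (attained at k = 1)
  C[2][2] = min over k of (A[2][0] + B[0][2] = 5 + 2 = 7, A[2][1] + B[1][2] = 4 + -1 = 3, A[2][2] + B[2][2] = 5 + -4 = 1) = 1 (attained at k = 2)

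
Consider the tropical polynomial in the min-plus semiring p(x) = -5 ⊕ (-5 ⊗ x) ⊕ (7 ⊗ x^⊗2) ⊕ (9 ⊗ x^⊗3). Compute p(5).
p(5) = -5

A tropical monomial a ⊗ x^⊗i evaluates to a + i · x. Evaluating each term at x = 5:
  Term 0 contributes -5 + 0 · 5 = -5
  Term 1 contributes -5 + 1 · 5 = 0
  Term 2 contributes 7 + 2 · 5 = 17
  Term 3 contributes 9 + 3 · 5 = 24
p(5) = ⊕ of these = min[-5, 0, 17, 24] = -5.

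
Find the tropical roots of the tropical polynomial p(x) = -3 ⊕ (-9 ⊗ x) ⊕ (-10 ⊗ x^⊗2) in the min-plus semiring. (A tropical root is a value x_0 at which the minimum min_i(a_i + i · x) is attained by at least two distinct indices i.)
Roots: {1, 6}

Each tropical root is a break point of the lower envelope of the lines y = a_i + i · x (there are 3 lines, with slopes 0, 1, ..., 2). Only the lines that attain the minimum somewhere contribute to roots; other lines are dominated. Here the surviving (envelope) indices are i = 2, i = 1, i = 0.
Intersections between consecutive envelope lines give the roots: for adjacent envelope indices i < j the intersection is x = (a_i − a_j) / (j − i). Reading off the sorted break points: {1, 6}.
Verification: at each break x_0, at least two indices attain the minimum of min_i(a_i + i · x_0).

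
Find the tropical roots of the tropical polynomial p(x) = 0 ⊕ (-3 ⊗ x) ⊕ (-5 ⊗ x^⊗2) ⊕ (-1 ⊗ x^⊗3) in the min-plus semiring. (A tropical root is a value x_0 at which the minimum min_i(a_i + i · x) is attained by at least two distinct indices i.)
Roots: {-4, 2, 3}

Each tropical root is a break point of the lower envelope of the lines y = a_i + i · x (there are 4 lines, with slopes 0, 1, ..., 3). Only the lines that attain the minimum somewhere contribute to roots; other lines are dominated. Here the surviving (envelope) indices are i = 3, i = 2, i = 1, i = 0.
Intersections between consecutive envelope lines give the roots: for adjacent envelope indices i < j the intersection is x = (a_i − a_j) / (j − i). Reading off the sorted break points: {-4, 2, 3}.
Verification: at each break x_0, at least two indices attain the minimum of min_i(a_i + i · x_0).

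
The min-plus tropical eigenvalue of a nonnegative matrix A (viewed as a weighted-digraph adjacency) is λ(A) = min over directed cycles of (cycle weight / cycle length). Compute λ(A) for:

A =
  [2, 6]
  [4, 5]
λ(A) = 2

Enumerate directed cycles and compute their means (weight / length). Sample:
  cycle 0 → 0: weight = 2, length = 1, mean = 2/1 ≈ 2.000
  cycle 1 → 1: weight = 5, length = 1, mean = 5/1 ≈ 5.000
  cycle 0 → 1 → 0: weight = 10, length = 2, mean = 10/2 ≈ 5.000
  cycle 1 → 0 → 1: weight = 10, length = 2, mean = 10/2 ≈ 5.000
Minimum mean = 2.000, attained e.g. along the cycle 0 → 0 with weight 2 and length 1. So λ(A) = 2/1 = 2.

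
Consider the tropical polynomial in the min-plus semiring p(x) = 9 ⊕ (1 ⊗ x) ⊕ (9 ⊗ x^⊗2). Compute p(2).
p(2) = 3

A tropical monomial a ⊗ x^⊗i evaluates to a + i · x. Evaluating each term at x = 2:
  Term 0 contributes 9 + 0 · 2 = 9
  Term 1 contributes 1 + 1 · 2 = 3
  Term 2 contributes 9 + 2 · 2 = 13
p(2) = ⊕ of these = min[9, 3, 13] = 3.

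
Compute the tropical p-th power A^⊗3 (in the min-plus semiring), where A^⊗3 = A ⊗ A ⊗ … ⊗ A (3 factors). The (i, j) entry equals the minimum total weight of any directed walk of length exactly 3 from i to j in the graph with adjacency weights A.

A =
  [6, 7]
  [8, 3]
A^⊗3 =
  [18, 13]
  [14, 9]

Each entry (A^⊗3)_ij equals the minimum over all length-3 walks i = v_0 → v_1 → … → v_3 = j of Σ_t A[v_t][v_{t+1}]. For example, for (i, j) = (0, 1) we minimise over 4 possible intermediate vertex sequences; the minimum is 13, attained along the walk 0 → 1 → 1 → 1.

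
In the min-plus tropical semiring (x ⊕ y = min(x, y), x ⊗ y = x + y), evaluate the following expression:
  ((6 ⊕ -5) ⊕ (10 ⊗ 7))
((6 ⊕ -5) ⊕ (10 ⊗ 7)) = -5

Expand innermost to outermost. Recall ⊕ takes the minimum of its arguments and ⊗ takes their sum. Working out the expression ((6 ⊕ -5) ⊕ (10 ⊗ 7)) gives -5.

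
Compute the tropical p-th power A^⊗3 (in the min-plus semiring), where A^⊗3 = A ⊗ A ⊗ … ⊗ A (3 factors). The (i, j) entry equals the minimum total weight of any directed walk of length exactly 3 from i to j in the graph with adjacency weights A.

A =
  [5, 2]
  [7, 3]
A^⊗3 =
  [12, 8]
  [13, 9]

Each entry (A^⊗3)_ij equals the minimum over all length-3 walks i = v_0 → v_1 → … → v_3 = j of Σ_t A[v_t][v_{t+1}]. For example, for (i, j) = (0, 1) we minimise over 4 possible intermediate vertex sequences; the minimum is 8, attained along the walk 0 → 1 → 1 → 1.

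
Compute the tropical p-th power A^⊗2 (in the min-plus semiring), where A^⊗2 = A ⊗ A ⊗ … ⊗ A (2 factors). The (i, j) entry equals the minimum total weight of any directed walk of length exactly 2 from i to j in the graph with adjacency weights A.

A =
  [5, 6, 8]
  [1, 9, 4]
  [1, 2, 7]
A^⊗2 =
  [7, 10, 10]
  [5, 6, 9]
  [3, 7, 6]

Each entry (A^⊗2)_ij equals the minimum over all length-2 walks i = v_0 → v_1 → … → v_2 = j of Σ_t A[v_t][v_{t+1}]. For example, for (i, j) = (0, 2) we minimise over 3 possible intermediate vertex sequences; the minimum is 10, attained along the walk 0 → 1 → 2.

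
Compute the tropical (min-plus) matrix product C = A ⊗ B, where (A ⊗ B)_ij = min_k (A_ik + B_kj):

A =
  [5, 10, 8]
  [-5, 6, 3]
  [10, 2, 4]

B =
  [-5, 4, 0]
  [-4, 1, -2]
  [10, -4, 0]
A ⊗ B =
  [0, 4, 5]
  [-10, -1, -5]
  [-2, 0, 0]

Apply the min-plus product entry-by-entry:
  C[0][0] = min over k of (A[0][0] + B[0][0] = 5 + -5 = 0, A[0][1] + B[1][0] = 10 + -4 = 6, A[0][2] + B[2][0] = 8 + 10 = 18) = 0 (attained at k = 0)
  C[0][1] = min over k of (A[0][0] + B[0][1] = 5 + 4 = 9, A[0][1] + B[1][1] = 10 + 1 = 11, A[0][2] + B[2][1] = 8 + -4 = 4) = 4 (attained at k = 2)
  C[0][2] = min over k of (A[0][0] + B[0][2] = 5 + 0 = 5, A[0][1] + B[1][2] = 10 + -2 = 8, A[0][2] + B[2][2] = 8 + 0 = 8) = 5 (attained at k = 0)
  C[1][0] = min over k of (A[1][0] + B[0][0] = -5 + -5 = -10, A[1][1] + B[1][0] = 6 + -4 = 2, A[1][2] + B[2][0] = 3 + 10 = 13) = -10 (attained at k = 0)
  C[1][1] = min over k of (A[1][0] + B[0][1] = -5 + 4 = -1, A[1][1] + B[1][1] = 6 + 1 = 7, A[1][2] + B[2][1] = 3 + -4 = -1) = -1 (attained at k = 0)
  C[1][2] = min over k of (A[1][0] + B[0][2] = -5 + 0 = -5, A[1][1] + B[1][2] = 6 + -2 = 4, A[1][2] + B[2][2] = 3 + 0 = 3) = -5 (attained at k = 0)
  C[2][0] = min over k of (A[2][0] + B[0][0] = 10 + -5 = 5, A[2][1] + B[1][0] = 2 + -4 = -2, A[2][2] + B[2][0] = 4 + 10 = 14) = -2 (attained at k = 1)
  C[2][1] = min over k of (A[2][0] + B[0][1] = 10 + 4 = 14, A[2][1] + B[1][1] = 2 + 1 = 3, A[2][2] + B[2][1] = 4 + -4 = 0) = 0 (attained at k = 2)
  C[2][2] = min over k of (A[2][0] + B[0][2] = 10 + 0 = 10, A[2][1] + B[1][2] = 2 + -2 = 0, A[2][2] + B[2][2] = 4 + 0 = 4) = 0 (attained at k = 1)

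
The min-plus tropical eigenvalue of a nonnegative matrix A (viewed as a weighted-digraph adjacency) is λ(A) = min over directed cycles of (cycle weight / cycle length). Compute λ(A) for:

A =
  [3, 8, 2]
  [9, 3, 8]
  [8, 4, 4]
λ(A) = 3

Enumerate directed cycles and compute their means (weight / length). Sample:
  cycle 0 → 0: weight = 3, length = 1, mean = 3/1 ≈ 3.000
  cycle 1 → 1: weight = 3, length = 1, mean = 3/1 ≈ 3.000
  cycle 2 → 2: weight = 4, length = 1, mean = 4/1 ≈ 4.000
  cycle 0 → 1 → 0: weight = 17, length = 2, mean = 17/2 ≈ 8.500
  cycle 0 → 2 → 0: weight = 10, length = 2, mean = 10/2 ≈ 5.000
  cycle 1 → 0 → 1: weight = 17, length = 2, mean = 17/2 ≈ 8.500
Minimum mean = 3.000, attained e.g. along the cycle 0 → 0 with weight 3 and length 1. So λ(A) = 3/1 = 3.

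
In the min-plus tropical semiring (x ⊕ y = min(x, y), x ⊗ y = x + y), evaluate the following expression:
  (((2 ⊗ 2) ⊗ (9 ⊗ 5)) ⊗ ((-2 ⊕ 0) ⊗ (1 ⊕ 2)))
(((2 ⊗ 2) ⊗ (9 ⊗ 5)) ⊗ ((-2 ⊕ 0) ⊗ (1 ⊕ 2))) = 17

Expand innermost to outermost. Recall ⊕ takes the minimum of its arguments and ⊗ takes their sum. Working out the expression (((2 ⊗ 2) ⊗ (9 ⊗ 5)) ⊗ ((-2 ⊕ 0) ⊗ (1 ⊕ 2))) gives 17.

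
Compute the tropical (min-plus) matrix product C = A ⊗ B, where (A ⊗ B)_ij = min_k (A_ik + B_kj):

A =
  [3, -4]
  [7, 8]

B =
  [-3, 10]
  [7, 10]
A ⊗ B =
  [0, 6]
  [4, 17]

Apply the min-plus product entry-by-entry:
  C[0][0] = min over k of (A[0][0] + B[0][0] = 3 + -3 = 0, A[0][1] + B[1][0] = -4 + 7 = 3) = 0 (attained at k = 0)
  C[0][1] = min over k of (A[0][0] + B[0][1] = 3 + 10 = 13, A[0][1] + B[1][1] = -4 + 10 = 6) = 6 (attained at k = 1)
  C[1][0] = min over k of (A[1][0] + B[0][0] = 7 + -3 = 4, A[1][1] + B[1][0] = 8 + 7 = 15) = 4 (attained at k = 0)
  C[1][1] = min over k of (A[1][0] + B[0][1] = 7 + 10 = 17, A[1][1] + B[1][1] = 8 + 10 = 18) = 17 (attained at k = 0)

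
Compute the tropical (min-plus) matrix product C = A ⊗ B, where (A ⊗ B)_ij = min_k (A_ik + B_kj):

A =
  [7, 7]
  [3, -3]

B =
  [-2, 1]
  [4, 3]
A ⊗ B =
  [5, 8]
  [1, 0]

Apply the min-plus product entry-by-entry:
  C[0][0] = min over k of (A[0][0] + B[0][0] = 7 + -2 = 5, A[0][1] + B[1][0] = 7 + 4 = 11) = 5 (attained at k = 0)
  C[0][1] = min over k of (A[0][0] + B[0][1] = 7 + 1 = 8, A[0][1] + B[1][1] = 7 + 3 = 10) = 8 (attained at k = 0)
  C[1][0] = min over k of (A[1][0] + B[0][0] = 3 + -2 = 1, A[1][1] + B[1][0] = -3 + 4 = 1) = 1 (attained at k = 0)
  C[1][1] = min over k of (A[1][0] + B[0][1] = 3 + 1 = 4, A[1][1] + B[1][1] = -3 + 3 = 0) = 0 (attained at k = 1)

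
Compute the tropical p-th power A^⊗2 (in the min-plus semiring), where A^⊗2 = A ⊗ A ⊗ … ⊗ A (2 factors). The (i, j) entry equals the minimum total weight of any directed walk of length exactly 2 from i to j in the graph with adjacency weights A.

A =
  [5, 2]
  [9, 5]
A^⊗2 =
  [10, 7]
  [14, 10]

Each entry (A^⊗2)_ij equals the minimum over all length-2 walks i = v_0 → v_1 → … → v_2 = j of Σ_t A[v_t][v_{t+1}]. For example, for (i, j) = (0, 1) we minimise over 2 possible intermediate vertex sequences; the minimum is 7, attained along the walk 0 → 0 → 1.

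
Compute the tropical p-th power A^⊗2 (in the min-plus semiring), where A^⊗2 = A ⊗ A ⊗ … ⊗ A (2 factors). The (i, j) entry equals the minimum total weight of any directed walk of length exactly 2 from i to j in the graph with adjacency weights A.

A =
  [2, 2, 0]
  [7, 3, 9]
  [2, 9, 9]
A^⊗2 =
  [2, 4, 2]
  [9, 6, 7]
  [4, 4, 2]

Each entry (A^⊗2)_ij equals the minimum over all length-2 walks i = v_0 → v_1 → … → v_2 = j of Σ_t A[v_t][v_{t+1}]. For example, for (i, j) = (0, 2) we minimise over 3 possible intermediate vertex sequences; the minimum is 2, attained along the walk 0 → 0 → 2.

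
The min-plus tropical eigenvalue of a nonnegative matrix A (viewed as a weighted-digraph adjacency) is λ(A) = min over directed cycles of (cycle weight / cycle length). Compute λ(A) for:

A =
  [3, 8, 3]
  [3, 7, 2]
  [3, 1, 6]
λ(A) = 3/2

Enumerate directed cycles and compute their means (weight / length). Sample:
  cycle 0 → 0: weight = 3, length = 1, mean = 3/1 ≈ 3.000
  cycle 1 → 1: weight = 7, length = 1, mean = 7/1 ≈ 7.000
  cycle 2 → 2: weight = 6, length = 1, mean = 6/1 ≈ 6.000
  cycle 0 → 1 → 0: weight = 11, length = 2, mean = 11/2 ≈ 5.500
  cycle 0 → 2 → 0: weight = 6, length = 2, mean = 6/2 ≈ 3.000
  cycle 1 → 0 → 1: weight = 11, length = 2, mean = 11/2 ≈ 5.500
Minimum mean = 1.500, attained e.g. along the cycle 1 → 2 → 1 with weight 3 and length 2. So λ(A) = 3/2 = 3/2.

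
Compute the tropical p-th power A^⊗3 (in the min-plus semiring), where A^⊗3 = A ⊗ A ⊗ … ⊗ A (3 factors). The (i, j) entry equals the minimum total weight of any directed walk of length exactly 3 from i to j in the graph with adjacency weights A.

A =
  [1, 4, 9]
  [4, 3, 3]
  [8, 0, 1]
A^⊗3 =
  [3, 6, 8]
  [6, 4, 5]
  [5, 2, 3]

Each entry (A^⊗3)_ij equals the minimum over all length-3 walks i = v_0 → v_1 → … → v_3 = j of Σ_t A[v_t][v_{t+1}]. For example, for (i, j) = (0, 2) we minimise over 9 possible intermediate vertex sequences; the minimum is 8, attained along the walk 0 → 0 → 1 → 2.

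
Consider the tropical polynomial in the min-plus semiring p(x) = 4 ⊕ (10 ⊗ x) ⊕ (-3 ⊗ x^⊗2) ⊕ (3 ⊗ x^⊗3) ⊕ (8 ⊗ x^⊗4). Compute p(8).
p(8) = 4

A tropical monomial a ⊗ x^⊗i evaluates to a + i · x. Evaluating each term at x = 8:
  Term 0 contributes 4 + 0 · 8 = 4
  Term 1 contributes 10 + 1 · 8 = 18
  Term 2 contributes -3 + 2 · 8 = 13
  Term 3 contributes 3 + 3 · 8 = 27
  Term 4 contributes 8 + 4 · 8 = 40
p(8) = ⊕ of these = min[4, 18, 13, 27, 40] = 4.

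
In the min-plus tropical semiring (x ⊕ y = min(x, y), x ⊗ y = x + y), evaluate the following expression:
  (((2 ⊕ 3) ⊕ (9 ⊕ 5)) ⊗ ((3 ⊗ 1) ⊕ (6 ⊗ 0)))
(((2 ⊕ 3) ⊕ (9 ⊕ 5)) ⊗ ((3 ⊗ 1) ⊕ (6 ⊗ 0))) = 6

Expand innermost to outermost. Recall ⊕ takes the minimum of its arguments and ⊗ takes their sum. Working out the expression (((2 ⊕ 3) ⊕ (9 ⊕ 5)) ⊗ ((3 ⊗ 1) ⊕ (6 ⊗ 0))) gives 6.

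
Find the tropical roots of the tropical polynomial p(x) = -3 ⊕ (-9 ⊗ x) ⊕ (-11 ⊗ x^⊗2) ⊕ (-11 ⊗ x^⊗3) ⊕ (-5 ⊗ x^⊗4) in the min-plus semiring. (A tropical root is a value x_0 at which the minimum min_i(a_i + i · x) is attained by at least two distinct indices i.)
Roots: {-6, 0, 2, 6}

Each tropical root is a break point of the lower envelope of the lines y = a_i + i · x (there are 5 lines, with slopes 0, 1, ..., 4). Only the lines that attain the minimum somewhere contribute to roots; other lines are dominated. Here the surviving (envelope) indices are i = 4, i = 3, i = 2, i = 1, i = 0.
Intersections between consecutive envelope lines give the roots: for adjacent envelope indices i < j the intersection is x = (a_i − a_j) / (j − i). Reading off the sorted break points: {-6, 0, 2, 6}.
Verification: at each break x_0, at least two indices attain the minimum of min_i(a_i + i · x_0).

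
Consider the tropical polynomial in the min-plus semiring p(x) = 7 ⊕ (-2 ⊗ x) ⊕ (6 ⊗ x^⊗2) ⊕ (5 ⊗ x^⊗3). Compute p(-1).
p(-1) = -3

A tropical monomial a ⊗ x^⊗i evaluates to a + i · x. Evaluating each term at x = -1:
  Term 0 contributes 7 + 0 · -1 = 7
  Term 1 contributes -2 + 1 · -1 = -3
  Term 2 contributes 6 + 2 · -1 = 4
  Term 3 contributes 5 + 3 · -1 = 2
p(-1) = ⊕ of these = min[7, -3, 4, 2] = -3.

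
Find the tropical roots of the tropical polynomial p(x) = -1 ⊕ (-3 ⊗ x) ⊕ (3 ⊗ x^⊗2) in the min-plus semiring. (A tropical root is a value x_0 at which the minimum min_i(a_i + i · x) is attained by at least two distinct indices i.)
Roots: {-6, 2}

Each tropical root is a break point of the lower envelope of the lines y = a_i + i · x (there are 3 lines, with slopes 0, 1, ..., 2). Only the lines that attain the minimum somewhere contribute to roots; other lines are dominated. Here the surviving (envelope) indices are i = 2, i = 1, i = 0.
Intersections between consecutive envelope lines give the roots: for adjacent envelope indices i < j the intersection is x = (a_i − a_j) / (j − i). Reading off the sorted break points: {-6, 2}.
Verification: at each break x_0, at least two indices attain the minimum of min_i(a_i + i · x_0).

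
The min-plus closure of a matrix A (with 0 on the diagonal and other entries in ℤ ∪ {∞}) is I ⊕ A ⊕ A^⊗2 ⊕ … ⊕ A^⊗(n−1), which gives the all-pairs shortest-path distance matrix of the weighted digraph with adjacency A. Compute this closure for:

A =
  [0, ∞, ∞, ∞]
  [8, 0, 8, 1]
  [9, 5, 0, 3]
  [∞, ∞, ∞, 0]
Closure =
  [0, ∞, ∞, ∞]
  [8, 0, 8, 1]
  [9, 5, 0, 3]
  [∞, ∞, ∞, 0]

This is the Floyd-Warshall all-pairs shortest-path computation. For each intermediate vertex k = 0, 1, …, 3, update dist[i][j] ← min(dist[i][j], dist[i][k] + dist[k][j]). The final matrix gives, for each (i, j), the minimum total weight of any directed path from i to j (possibly empty when i = j).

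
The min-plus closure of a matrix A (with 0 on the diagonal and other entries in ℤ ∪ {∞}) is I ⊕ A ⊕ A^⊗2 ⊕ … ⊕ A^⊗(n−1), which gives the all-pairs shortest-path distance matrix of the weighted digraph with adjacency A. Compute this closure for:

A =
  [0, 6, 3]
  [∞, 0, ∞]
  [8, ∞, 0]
Closure =
  [0, 6, 3]
  [∞, 0, ∞]
  [8, 14, 0]

This is the Floyd-Warshall all-pairs shortest-path computation. For each intermediate vertex k = 0, 1, …, 2, update dist[i][j] ← min(dist[i][j], dist[i][k] + dist[k][j]). The final matrix gives, for each (i, j), the minimum total weight of any directed path from i to j (possibly empty when i = j).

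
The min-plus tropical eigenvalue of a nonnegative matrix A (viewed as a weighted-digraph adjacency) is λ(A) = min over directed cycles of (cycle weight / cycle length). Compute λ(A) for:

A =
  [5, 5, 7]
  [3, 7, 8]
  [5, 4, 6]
λ(A) = 4

Enumerate directed cycles and compute their means (weight / length). Sample:
  cycle 0 → 0: weight = 5, length = 1, mean = 5/1 ≈ 5.000
  cycle 1 → 1: weight = 7, length = 1, mean = 7/1 ≈ 7.000
  cycle 2 → 2: weight = 6, length = 1, mean = 6/1 ≈ 6.000
  cycle 0 → 1 → 0: weight = 8, length = 2, mean = 8/2 ≈ 4.000
  cycle 0 → 2 → 0: weight = 12, length = 2, mean = 12/2 ≈ 6.000
  cycle 1 → 0 → 1: weight = 8, length = 2, mean = 8/2 ≈ 4.000
Minimum mean = 4.000, attained e.g. along the cycle 0 → 1 → 0 with weight 8 and length 2. So λ(A) = 8/2 = 4.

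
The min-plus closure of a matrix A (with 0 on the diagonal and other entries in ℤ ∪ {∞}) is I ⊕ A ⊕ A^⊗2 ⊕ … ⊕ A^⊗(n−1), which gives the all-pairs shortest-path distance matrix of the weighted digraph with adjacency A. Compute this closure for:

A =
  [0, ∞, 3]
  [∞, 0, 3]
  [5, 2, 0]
Closure =
  [0, 5, 3]
  [8, 0, 3]
  [5, 2, 0]

This is the Floyd-Warshall all-pairs shortest-path computation. For each intermediate vertex k = 0, 1, …, 2, update dist[i][j] ← min(dist[i][j], dist[i][k] + dist[k][j]). The final matrix gives, for each (i, j), the minimum total weight of any directed path from i to j (possibly empty when i = j).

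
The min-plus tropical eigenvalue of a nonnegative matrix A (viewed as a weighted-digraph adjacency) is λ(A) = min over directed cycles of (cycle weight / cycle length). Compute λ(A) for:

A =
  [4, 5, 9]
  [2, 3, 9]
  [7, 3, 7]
λ(A) = 3

Enumerate directed cycles and compute their means (weight / length). Sample:
  cycle 0 → 0: weight = 4, length = 1, mean = 4/1 ≈ 4.000
  cycle 1 → 1: weight = 3, length = 1, mean = 3/1 ≈ 3.000
  cycle 2 → 2: weight = 7, length = 1, mean = 7/1 ≈ 7.000
  cycle 0 → 1 → 0: weight = 7, length = 2, mean = 7/2 ≈ 3.500
  cycle 0 → 2 → 0: weight = 16, length = 2, mean = 16/2 ≈ 8.000
  cycle 1 → 0 → 1: weight = 7, length = 2, mean = 7/2 ≈ 3.500
Minimum mean = 3.000, attained e.g. along the cycle 1 → 1 with weight 3 and length 1. So λ(A) = 3/1 = 3.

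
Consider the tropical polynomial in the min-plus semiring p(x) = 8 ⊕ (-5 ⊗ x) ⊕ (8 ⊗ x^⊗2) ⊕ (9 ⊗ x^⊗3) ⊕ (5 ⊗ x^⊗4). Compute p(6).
p(6) = 1

A tropical monomial a ⊗ x^⊗i evaluates to a + i · x. Evaluating each term at x = 6:
  Term 0 contributes 8 + 0 · 6 = 8
  Term 1 contributes -5 + 1 · 6 = 1
  Term 2 contributes 8 + 2 · 6 = 20
  Term 3 contributes 9 + 3 · 6 = 27
  Term 4 contributes 5 + 4 · 6 = 29
p(6) = ⊕ of these = min[8, 1, 20, 27, 29] = 1.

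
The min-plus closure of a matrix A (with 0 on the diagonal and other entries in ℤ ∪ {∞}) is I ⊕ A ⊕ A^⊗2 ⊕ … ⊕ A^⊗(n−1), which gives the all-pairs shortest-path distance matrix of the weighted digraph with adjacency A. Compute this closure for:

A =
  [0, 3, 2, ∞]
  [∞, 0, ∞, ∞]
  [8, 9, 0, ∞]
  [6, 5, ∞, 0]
Closure =
  [0, 3, 2, ∞]
  [∞, 0, ∞, ∞]
  [8, 9, 0, ∞]
  [6, 5, 8, 0]

This is the Floyd-Warshall all-pairs shortest-path computation. For each intermediate vertex k = 0, 1, …, 3, update dist[i][j] ← min(dist[i][j], dist[i][k] + dist[k][j]). The final matrix gives, for each (i, j), the minimum total weight of any directed path from i to j (possibly empty when i = j).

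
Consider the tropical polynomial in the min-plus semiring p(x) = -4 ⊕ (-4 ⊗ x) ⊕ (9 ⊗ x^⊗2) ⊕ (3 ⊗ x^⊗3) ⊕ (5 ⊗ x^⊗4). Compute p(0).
p(0) = -4

A tropical monomial a ⊗ x^⊗i evaluates to a + i · x. Evaluating each term at x = 0:
  Term 0 contributes -4 + 0 · 0 = -4
  Term 1 contributes -4 + 1 · 0 = -4
  Term 2 contributes 9 + 2 · 0 = 9
  Term 3 contributes 3 + 3 · 0 = 3
  Term 4 contributes 5 + 4 · 0 = 5
p(0) = ⊕ of these = min[-4, -4, 9, 3, 5] = -4.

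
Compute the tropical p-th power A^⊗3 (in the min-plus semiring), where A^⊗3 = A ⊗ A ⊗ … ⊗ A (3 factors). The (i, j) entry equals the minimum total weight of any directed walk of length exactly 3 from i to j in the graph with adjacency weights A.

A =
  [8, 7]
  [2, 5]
A^⊗3 =
  [14, 16]
  [11, 14]

Each entry (A^⊗3)_ij equals the minimum over all length-3 walks i = v_0 → v_1 → … → v_3 = j of Σ_t A[v_t][v_{t+1}]. For example, for (i, j) = (0, 1) we minimise over 4 possible intermediate vertex sequences; the minimum is 16, attained along the walk 0 → 1 → 0 → 1.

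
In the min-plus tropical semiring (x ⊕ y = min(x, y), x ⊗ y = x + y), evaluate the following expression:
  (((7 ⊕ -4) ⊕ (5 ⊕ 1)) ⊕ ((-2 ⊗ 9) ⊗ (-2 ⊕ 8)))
(((7 ⊕ -4) ⊕ (5 ⊕ 1)) ⊕ ((-2 ⊗ 9) ⊗ (-2 ⊕ 8))) = -4

Expand innermost to outermost. Recall ⊕ takes the minimum of its arguments and ⊗ takes their sum. Working out the expression (((7 ⊕ -4) ⊕ (5 ⊕ 1)) ⊕ ((-2 ⊗ 9) ⊗ (-2 ⊕ 8))) gives -4.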